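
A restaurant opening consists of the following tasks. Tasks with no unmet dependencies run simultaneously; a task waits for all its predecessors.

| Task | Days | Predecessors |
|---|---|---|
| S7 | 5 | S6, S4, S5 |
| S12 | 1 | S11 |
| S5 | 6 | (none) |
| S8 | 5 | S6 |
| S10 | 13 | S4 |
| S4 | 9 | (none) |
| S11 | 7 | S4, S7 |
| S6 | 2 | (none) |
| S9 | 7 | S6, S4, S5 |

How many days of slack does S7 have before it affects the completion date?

S4→S7→S11→S12 = 9+5+7+1 = 22 sets the makespan at 22 days.
S7 finishes as early as 14 and must finish by 14.
So S7 can slip 14 − 14 = 0 days.

0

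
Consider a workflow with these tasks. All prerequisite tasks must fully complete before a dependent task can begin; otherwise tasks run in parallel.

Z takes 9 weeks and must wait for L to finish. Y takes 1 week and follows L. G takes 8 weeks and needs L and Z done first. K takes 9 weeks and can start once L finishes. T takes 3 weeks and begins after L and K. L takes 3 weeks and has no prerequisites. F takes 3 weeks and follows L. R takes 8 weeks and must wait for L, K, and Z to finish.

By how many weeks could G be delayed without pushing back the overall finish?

0

L→Z→R = 3+9+8 = 20 sets the makespan at 20 weeks.
The longest chain containing G totals 20 weeks.
Slack of G = 12 − 12 = 0 weeks.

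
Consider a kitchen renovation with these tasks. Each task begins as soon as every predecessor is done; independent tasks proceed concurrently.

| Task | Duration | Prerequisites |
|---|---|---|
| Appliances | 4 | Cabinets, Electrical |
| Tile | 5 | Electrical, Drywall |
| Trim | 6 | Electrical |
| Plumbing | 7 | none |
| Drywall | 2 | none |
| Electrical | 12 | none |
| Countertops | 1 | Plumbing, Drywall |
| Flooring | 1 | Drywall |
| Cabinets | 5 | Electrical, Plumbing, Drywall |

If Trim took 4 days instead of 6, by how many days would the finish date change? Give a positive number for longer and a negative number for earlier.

0

The binding path is Electrical→Cabinets→Appliances = 12+5+4 = 21; finish at 21 days.
The longest path through Trim is only 18 days, so Trim has float 3.
That remains the longest chain; total 21 days.
Change in finish: 21 − 21 = +0 days.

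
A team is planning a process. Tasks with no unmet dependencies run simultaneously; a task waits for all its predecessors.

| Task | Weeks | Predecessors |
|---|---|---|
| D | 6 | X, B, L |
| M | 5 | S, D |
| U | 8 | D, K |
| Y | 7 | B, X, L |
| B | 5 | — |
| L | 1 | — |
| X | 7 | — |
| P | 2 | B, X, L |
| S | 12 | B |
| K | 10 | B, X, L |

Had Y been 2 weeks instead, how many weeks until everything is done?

25

As given, the longest chain is X→K→U = 7+10+8 = 25, so the finish is 25 weeks.
Y has 11 weeks of float (longest path through it is 14).
That remains the longest chain; total 25 weeks.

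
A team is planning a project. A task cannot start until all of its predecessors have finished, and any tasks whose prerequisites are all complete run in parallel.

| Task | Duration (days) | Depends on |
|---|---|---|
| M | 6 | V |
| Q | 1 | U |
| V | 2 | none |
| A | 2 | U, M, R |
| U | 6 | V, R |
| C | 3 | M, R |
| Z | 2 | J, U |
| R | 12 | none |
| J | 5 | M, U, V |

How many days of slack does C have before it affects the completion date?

10

Critical path: R→U→J→Z = 12+6+5+2 = 25, so the finish is 25 days.
The longest chain containing C totals 15 days.
Float = 25 − 15 = 10.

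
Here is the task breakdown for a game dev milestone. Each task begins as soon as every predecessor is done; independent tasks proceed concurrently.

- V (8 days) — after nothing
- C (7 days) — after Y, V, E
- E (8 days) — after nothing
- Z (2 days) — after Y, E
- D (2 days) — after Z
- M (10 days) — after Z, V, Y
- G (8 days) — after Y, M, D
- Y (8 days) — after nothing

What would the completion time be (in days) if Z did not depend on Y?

With the dependency in place, E→Z→M→G = 8+2+10+8 = 28 sets the finish at 28 days.
Dropping Y→Z doesn't change Z's earliest start (8); another predecessor still binds.
After: E→Z→M→G = 8+2+10+8 = 28 → 28 days.

28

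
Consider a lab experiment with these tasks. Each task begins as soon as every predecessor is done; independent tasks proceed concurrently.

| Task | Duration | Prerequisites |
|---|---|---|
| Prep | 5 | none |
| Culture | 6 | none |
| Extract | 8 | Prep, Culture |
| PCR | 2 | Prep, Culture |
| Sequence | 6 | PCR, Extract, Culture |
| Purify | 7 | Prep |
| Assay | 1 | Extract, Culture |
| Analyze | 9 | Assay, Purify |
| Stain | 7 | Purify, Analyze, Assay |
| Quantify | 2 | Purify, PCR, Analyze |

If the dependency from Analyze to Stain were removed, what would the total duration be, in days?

Original critical path: Culture→Extract→Assay→Analyze→Stain = 6+8+1+9+7 = 31 ⇒ 31 days.
Without Analyze→Stain, Stain's earliest start moves from 24 to 15.
New critical path: Culture→Extract→Assay→Analyze→Quantify = 6+8+1+9+2 = 26 ⇒ 26 days.

26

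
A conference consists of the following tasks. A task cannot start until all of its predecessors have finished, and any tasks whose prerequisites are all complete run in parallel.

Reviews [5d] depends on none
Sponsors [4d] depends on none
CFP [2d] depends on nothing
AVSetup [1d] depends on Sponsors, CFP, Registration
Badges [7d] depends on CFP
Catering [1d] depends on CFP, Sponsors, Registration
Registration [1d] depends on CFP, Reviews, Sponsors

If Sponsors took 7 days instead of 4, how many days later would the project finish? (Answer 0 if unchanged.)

Baseline: CFP→Badges = 2+7 = 9 → 9 days.
Sponsors has 3 days of float (longest path through it is 6).
No other chain overtakes it, so the finish is 9 days.
Change in finish: 9 − 9 = +0 days.

0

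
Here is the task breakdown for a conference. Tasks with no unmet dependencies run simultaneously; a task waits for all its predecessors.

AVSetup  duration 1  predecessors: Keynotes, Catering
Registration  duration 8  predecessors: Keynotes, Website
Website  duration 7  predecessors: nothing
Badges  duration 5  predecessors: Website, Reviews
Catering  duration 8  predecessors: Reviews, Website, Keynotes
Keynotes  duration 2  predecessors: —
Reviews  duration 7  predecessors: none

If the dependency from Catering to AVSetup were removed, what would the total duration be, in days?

Original critical path: Reviews→Catering→AVSetup = 7+8+1 = 16 ⇒ 16 days.
Without Catering→AVSetup, AVSetup's earliest start moves from 15 to 2.
New critical path: Reviews→Catering = 7+8 = 15 ⇒ 15 days.

15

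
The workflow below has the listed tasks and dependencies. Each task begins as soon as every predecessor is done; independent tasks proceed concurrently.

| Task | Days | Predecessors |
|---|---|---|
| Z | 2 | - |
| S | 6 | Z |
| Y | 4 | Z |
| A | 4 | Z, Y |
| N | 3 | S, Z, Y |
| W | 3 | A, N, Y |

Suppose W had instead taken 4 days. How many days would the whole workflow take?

Actual critical path: Z→S→N→W = 2+6+3+3 = 14 ⇒ 14 days.
W lies on that path, so at 4 days the path becomes 15 days.
The critical path is still Z→S→N→W; finish is now 15 days.

15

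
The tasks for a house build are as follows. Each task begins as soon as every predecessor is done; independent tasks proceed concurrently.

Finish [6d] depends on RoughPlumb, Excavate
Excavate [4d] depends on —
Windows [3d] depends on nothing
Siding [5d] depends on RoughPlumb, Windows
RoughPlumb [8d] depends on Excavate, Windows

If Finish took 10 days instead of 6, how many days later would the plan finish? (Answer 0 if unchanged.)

Actual critical path: Excavate→RoughPlumb→Finish = 4+8+6 = 18 ⇒ 18 days.
Finish lies on that path, so at 10 days the path becomes 22 days.
The critical path is still Excavate→RoughPlumb→Finish; finish is now 22 days.
Change in finish: 22 − 18 = +4 days.

4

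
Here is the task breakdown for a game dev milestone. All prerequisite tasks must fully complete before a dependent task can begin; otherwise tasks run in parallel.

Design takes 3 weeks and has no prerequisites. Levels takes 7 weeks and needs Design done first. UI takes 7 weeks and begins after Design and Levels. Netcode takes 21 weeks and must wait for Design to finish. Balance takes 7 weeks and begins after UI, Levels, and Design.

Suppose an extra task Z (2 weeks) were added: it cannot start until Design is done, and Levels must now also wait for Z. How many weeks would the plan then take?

26

Originally the plan takes 24 weeks.
With Z inserted, Levels now waits for max(Design, Z).
New critical path: Design→Z→Levels→UI→Balance = 3+2+7+7+7 = 26 ⇒ 26 weeks.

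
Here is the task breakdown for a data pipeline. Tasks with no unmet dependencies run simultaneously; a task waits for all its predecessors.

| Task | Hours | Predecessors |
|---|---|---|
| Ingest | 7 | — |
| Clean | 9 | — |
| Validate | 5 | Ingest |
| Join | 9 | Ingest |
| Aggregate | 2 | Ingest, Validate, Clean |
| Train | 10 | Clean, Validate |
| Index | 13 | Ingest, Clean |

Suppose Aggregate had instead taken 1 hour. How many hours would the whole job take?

22

The binding path is Ingest→Validate→Train = 7+5+10 = 22; finish at 22 hours.
Aggregate has 8 hours of float (longest path through it is 14).
That remains the longest chain; total 22 hours.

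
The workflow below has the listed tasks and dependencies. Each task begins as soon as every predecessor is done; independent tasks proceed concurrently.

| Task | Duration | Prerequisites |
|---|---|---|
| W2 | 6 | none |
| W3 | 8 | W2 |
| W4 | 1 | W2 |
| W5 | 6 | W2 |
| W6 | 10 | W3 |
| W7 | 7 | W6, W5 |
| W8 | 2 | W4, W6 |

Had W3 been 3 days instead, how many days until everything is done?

The binding path is W2→W3→W6→W7 = 6+8+10+7 = 31; finish at 31 days.
W3 is on the critical path; changing it to 3 makes that path 26 days.
No other chain overtakes it, so the finish is 26 days.

26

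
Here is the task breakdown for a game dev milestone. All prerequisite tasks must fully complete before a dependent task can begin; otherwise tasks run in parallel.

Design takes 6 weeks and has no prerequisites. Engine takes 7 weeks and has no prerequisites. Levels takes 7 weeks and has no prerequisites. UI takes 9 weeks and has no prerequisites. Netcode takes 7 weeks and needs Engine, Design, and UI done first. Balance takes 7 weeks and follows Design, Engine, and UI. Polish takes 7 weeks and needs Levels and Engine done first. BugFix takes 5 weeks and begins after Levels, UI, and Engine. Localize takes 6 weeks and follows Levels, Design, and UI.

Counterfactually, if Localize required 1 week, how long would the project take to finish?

16

Baseline: UI→Netcode = 9+7 = 16 → 16 weeks.
Localize has 1 week of float (longest path through it is 15).
That remains the longest chain; total 16 weeks.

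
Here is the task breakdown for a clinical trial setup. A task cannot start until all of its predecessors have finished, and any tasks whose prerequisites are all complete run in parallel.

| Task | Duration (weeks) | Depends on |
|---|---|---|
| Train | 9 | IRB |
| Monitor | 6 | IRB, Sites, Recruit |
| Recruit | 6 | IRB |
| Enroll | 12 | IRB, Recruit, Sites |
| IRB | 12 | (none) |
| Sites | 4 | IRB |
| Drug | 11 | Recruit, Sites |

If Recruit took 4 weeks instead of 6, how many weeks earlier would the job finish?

2

Critical path before the change: IRB→Recruit→Enroll = 12+6+12 = 30 giving 30 weeks.
Recruit is on the critical path; changing it to 4 makes that path 28 weeks.
The binding chain switches to IRB→Sites→Enroll = 12+4+12 = 28; finish 28 weeks.
Change in finish: 28 − 30 = -2 weeks.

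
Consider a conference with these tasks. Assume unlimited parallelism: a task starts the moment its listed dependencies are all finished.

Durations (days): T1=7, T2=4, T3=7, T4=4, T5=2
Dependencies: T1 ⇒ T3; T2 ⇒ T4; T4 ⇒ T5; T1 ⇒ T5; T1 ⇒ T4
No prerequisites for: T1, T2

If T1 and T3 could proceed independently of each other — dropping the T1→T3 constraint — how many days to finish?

Original critical path: T1→T3 = 7+7 = 14 ⇒ 14 days.
Without T1→T3, T3's earliest start moves from 7 to 0.
The longest chain is now T1→T4→T5 = 7+4+2 = 13, so the job takes 13 days.

13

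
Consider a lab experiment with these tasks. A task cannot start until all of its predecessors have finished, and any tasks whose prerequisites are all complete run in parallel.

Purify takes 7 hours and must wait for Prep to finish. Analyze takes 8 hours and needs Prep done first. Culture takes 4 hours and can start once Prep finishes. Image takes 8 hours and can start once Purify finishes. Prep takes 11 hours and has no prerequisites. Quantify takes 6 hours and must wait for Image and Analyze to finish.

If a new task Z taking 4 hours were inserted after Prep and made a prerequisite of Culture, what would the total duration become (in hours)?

Originally the lab experiment takes 32 hours.
With Z inserted, Culture now waits for max(Prep, Z).
New critical path: Prep→Purify→Image→Quantify = 11+7+8+6 = 32 ⇒ 32 hours.

32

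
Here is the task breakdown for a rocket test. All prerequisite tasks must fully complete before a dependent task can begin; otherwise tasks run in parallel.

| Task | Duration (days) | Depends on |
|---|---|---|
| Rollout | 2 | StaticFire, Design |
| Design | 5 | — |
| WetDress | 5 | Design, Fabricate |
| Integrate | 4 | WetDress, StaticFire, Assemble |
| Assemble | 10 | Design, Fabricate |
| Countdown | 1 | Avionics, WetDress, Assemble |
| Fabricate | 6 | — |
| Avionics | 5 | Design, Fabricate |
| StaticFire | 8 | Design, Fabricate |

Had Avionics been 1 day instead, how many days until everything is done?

Baseline: Fabricate→Assemble→Integrate = 6+10+4 = 20 → 20 days.
Avionics is off the critical path — its longest chain is 12 days, giving 8 of slack.
The critical path is still Fabricate→Assemble→Integrate; finish is now 20 days.

20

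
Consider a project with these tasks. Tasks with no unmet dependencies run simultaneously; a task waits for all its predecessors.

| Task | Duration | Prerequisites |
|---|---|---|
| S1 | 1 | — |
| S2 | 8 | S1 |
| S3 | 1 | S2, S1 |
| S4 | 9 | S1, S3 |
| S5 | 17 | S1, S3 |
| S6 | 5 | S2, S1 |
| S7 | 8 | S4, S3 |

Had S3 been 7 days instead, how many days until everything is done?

33

Baseline: S1→S2→S3→S4→S7 = 1+8+1+9+8 = 27 → 27 days.
S3 lies on that path, so at 7 days the path becomes 33 days.
That remains the longest chain; total 33 days.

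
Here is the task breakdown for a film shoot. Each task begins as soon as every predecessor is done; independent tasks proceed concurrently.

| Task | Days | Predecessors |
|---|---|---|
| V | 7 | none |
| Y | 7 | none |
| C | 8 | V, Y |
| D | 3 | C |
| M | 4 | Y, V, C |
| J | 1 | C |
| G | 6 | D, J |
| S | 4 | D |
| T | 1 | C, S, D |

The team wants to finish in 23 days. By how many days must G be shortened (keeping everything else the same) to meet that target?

1

Current finish: 24 days; target: 23.
G is on every critical path, so each day cut from G cuts the finish by one (this holds down to a finish of 23).
Need 24 − 23 = 1 day off G → G becomes 5 days, finish becomes 23.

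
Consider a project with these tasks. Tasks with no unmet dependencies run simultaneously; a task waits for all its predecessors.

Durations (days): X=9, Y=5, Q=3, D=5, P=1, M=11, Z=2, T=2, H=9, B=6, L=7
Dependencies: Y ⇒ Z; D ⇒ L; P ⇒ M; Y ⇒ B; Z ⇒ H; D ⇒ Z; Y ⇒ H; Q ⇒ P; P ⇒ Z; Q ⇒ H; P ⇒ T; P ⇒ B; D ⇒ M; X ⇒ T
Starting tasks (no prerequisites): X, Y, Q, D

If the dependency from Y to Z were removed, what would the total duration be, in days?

16

With the dependency in place, Y→Z→H = 5+2+9 = 16 sets the finish at 16 days.
Dropping Y→Z doesn't change Z's earliest start (5); another predecessor still binds.
New critical path: D→M = 5+11 = 16 ⇒ 16 days.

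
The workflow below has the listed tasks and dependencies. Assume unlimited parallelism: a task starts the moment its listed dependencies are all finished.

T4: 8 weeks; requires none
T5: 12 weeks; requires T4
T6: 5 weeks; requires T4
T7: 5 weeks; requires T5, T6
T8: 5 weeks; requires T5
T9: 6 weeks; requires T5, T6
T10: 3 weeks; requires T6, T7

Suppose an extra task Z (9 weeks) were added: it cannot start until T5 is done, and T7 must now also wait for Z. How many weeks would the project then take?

Originally the project takes 28 weeks.
With Z inserted, T7 now waits for max(T5, T6, Z).
New critical path: T4→T5→Z→T7→T10 = 8+12+9+5+3 = 37 ⇒ 37 weeks.

37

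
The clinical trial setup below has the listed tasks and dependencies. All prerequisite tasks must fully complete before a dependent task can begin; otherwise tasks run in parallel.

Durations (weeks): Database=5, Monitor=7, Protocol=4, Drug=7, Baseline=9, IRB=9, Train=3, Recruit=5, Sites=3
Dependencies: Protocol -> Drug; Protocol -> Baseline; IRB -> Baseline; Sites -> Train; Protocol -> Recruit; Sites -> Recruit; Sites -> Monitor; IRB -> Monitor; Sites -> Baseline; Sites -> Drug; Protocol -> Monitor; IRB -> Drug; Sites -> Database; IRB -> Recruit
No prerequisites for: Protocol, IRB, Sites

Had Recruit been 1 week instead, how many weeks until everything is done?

18

The binding path is IRB→Baseline = 9+9 = 18; finish at 18 weeks.
Recruit is off the critical path — its longest chain is 14 weeks, giving 4 of slack.
No other chain overtakes it, so the finish is 18 weeks.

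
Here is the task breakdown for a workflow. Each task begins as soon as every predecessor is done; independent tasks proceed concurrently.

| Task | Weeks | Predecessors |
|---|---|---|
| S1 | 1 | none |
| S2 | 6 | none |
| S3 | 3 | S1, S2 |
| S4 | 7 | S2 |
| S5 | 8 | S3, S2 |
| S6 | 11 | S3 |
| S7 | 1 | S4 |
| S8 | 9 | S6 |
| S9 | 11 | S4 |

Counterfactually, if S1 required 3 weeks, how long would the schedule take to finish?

29

Actual critical path: S2→S3→S6→S8 = 6+3+11+9 = 29 ⇒ 29 weeks.
S1 has 5 weeks of float (longest path through it is 24).
The critical path is still S2→S3→S6→S8; finish is now 29 weeks.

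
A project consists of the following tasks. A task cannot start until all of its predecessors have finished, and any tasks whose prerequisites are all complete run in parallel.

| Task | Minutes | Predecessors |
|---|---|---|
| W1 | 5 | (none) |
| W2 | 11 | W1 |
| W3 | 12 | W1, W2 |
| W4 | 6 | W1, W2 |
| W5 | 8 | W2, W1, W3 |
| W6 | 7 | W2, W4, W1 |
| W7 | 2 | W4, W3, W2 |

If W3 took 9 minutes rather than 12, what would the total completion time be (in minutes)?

33

Baseline: W1→W2→W3→W5 = 5+11+12+8 = 36 → 36 minutes.
W3 lies on that path, so at 9 minutes the path becomes 33 minutes.
No other chain overtakes it, so the finish is 33 minutes.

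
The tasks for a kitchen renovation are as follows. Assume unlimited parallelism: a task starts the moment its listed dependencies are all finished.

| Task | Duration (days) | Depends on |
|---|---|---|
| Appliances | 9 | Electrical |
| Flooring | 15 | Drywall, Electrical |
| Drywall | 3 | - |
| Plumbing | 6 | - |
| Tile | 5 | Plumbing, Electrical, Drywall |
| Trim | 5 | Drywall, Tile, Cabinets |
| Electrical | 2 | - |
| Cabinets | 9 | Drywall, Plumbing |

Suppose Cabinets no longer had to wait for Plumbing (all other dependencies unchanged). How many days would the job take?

18

Before: longest chain Plumbing→Cabinets→Trim = 6+9+5 = 20, finish 20.
Without Plumbing→Cabinets, Cabinets's earliest start moves from 6 to 3.
The longest chain is now Drywall→Flooring = 3+15 = 18, so the job takes 18 days.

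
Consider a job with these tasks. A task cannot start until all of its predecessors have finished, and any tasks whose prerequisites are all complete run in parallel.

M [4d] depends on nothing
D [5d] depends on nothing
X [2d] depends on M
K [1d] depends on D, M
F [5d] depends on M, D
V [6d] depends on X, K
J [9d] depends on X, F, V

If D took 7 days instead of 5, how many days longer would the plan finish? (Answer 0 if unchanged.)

Critical path before the change: D→K→V→J = 5+1+6+9 = 21 giving 21 days.
D lies on that path, so at 7 days the path becomes 23 days.
That remains the longest chain; total 23 days.
Change in finish: 23 − 21 = +2 days.

2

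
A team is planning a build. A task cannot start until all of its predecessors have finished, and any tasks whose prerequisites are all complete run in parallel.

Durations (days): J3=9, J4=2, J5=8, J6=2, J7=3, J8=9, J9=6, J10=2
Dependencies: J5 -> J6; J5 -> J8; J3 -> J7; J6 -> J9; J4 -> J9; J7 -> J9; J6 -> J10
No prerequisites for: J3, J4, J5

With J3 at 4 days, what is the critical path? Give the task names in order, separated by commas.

J5, J8

As given, the longest chain is J3→J7→J9 = 9+3+6 = 18, so the finish is 18 days.
Since J3 is critical, the -5 change carries straight to that chain (now 13 days).
Now J5→J8 = 8+9 = 17 is longest, so the finish becomes 17 days.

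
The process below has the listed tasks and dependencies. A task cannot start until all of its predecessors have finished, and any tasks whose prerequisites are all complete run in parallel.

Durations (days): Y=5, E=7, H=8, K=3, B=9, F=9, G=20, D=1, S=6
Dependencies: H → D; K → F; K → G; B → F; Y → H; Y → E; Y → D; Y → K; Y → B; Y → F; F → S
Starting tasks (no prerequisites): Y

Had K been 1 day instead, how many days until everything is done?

Actual critical path: Y→B→F→S = 5+9+9+6 = 29 ⇒ 29 days.
K has 1 day of float (longest path through it is 28).
The critical path is still Y→B→F→S; finish is now 29 days.

29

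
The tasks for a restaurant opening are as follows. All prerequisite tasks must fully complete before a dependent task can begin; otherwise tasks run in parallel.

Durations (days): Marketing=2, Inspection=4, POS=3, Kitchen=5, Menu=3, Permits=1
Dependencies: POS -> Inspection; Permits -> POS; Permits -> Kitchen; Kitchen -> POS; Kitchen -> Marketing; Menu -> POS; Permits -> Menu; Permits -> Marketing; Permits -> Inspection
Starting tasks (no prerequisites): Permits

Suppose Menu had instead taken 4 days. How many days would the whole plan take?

13

Baseline: Permits→Kitchen→POS→Inspection = 1+5+3+4 = 13 → 13 days.
The longest path through Menu is only 11 days, so Menu has float 2.
No other chain overtakes it, so the finish is 13 days.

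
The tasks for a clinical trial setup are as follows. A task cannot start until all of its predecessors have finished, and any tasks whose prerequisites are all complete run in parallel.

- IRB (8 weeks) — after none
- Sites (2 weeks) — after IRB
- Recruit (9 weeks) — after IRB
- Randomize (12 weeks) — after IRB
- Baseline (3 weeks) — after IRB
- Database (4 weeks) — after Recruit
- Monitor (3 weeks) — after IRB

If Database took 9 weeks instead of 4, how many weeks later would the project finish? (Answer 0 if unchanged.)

Actual critical path: IRB→Recruit→Database = 8+9+4 = 21 ⇒ 21 weeks.
Since Database is critical, the +5 change carries straight to that chain (now 26 weeks).
No other chain overtakes it, so the finish is 26 weeks.
Change in finish: 26 − 21 = +5 weeks.

5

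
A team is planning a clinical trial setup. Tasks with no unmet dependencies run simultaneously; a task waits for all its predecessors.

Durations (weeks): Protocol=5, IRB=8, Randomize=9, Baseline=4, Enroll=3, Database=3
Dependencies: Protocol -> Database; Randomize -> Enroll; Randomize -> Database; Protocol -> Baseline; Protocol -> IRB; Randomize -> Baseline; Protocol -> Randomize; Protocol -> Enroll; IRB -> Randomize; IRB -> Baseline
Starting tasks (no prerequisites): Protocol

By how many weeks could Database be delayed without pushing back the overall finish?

The longest chain is Protocol→IRB→Randomize→Baseline = 5+8+9+4 = 26; overall finish 26 weeks.
Longest path through Database: 25 weeks (earliest finish 25, latest finish 26).
Float = 26 − 25 = 1.

1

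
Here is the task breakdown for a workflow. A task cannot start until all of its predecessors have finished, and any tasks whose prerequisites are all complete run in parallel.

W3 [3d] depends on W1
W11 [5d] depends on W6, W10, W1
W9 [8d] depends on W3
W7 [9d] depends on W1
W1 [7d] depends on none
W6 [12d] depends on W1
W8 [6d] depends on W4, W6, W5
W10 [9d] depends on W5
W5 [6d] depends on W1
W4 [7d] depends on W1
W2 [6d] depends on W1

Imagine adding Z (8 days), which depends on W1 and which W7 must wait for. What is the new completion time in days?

27

Originally the job takes 27 days.
With Z inserted, W7 now waits for max(W1, Z).
New critical path: W1→W5→W10→W11 = 7+6+9+5 = 27 ⇒ 27 days.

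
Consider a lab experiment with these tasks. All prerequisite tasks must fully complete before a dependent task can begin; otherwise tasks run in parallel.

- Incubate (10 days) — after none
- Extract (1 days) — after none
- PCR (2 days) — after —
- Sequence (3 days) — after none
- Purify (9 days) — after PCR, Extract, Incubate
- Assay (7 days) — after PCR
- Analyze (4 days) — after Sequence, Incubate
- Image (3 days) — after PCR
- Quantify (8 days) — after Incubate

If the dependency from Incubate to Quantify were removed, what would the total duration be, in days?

Before: longest chain Incubate→Purify = 10+9 = 19, finish 19.
Without Incubate→Quantify, Quantify's earliest start moves from 10 to 0.
New critical path: Incubate→Purify = 10+9 = 19 ⇒ 19 days.

19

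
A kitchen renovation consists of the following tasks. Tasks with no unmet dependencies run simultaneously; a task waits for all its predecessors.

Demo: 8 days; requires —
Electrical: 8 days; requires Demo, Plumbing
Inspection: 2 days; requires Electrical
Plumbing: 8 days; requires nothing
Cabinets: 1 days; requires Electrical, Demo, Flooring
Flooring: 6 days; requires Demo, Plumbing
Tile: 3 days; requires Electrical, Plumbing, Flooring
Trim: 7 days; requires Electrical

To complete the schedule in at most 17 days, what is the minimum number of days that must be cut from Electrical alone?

Current finish: 23 days; target: 17.
Electrical is on every critical path, so each day cut from Electrical cuts the finish by one (this holds down to a finish of 17).
Need 23 − 17 = 6 days off Electrical → Electrical becomes 2 days, finish becomes 17.

6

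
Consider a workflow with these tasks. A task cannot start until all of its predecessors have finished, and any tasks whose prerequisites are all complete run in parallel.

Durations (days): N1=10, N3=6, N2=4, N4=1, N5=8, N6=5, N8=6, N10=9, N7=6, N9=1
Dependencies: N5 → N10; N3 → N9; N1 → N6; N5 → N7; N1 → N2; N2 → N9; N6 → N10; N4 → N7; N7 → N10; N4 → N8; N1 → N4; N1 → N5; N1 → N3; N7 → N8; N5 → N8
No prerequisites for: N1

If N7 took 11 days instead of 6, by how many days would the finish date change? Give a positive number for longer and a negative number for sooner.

As given, the longest chain is N1→N5→N7→N10 = 10+8+6+9 = 33, so the finish is 33 days.
N7 is on the critical path; changing it to 11 makes that path 38 days.
That remains the longest chain; total 38 days.
Change in finish: 38 − 33 = +5 days.

5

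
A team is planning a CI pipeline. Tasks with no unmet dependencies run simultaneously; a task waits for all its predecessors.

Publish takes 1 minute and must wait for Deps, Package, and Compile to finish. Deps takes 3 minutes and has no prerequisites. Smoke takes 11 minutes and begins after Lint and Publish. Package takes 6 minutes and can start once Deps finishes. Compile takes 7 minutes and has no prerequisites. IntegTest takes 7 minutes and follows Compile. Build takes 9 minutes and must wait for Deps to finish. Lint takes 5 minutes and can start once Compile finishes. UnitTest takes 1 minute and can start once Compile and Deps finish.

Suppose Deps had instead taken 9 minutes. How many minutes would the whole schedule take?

Critical path before the change: Compile→Lint→Smoke = 7+5+11 = 23 giving 23 minutes.
Deps has 2 minutes of float (longest path through it is 21).
New critical path: Deps→Package→Publish→Smoke = 9+6+1+11 = 27 ⇒ 27 minutes.

27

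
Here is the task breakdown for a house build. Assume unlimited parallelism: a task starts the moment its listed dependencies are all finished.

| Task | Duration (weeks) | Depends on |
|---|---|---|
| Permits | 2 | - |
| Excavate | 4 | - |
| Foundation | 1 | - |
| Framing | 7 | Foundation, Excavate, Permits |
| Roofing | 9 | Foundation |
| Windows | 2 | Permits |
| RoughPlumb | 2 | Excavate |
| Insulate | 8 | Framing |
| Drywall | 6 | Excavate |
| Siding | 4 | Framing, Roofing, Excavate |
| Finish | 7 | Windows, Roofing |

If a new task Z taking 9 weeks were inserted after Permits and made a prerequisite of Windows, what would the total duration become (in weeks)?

Originally the house build takes 19 weeks.
With Z inserted, Windows now waits for max(Permits, Z).
New critical path: Permits→Z→Windows→Finish = 2+9+2+7 = 20 ⇒ 20 weeks.

20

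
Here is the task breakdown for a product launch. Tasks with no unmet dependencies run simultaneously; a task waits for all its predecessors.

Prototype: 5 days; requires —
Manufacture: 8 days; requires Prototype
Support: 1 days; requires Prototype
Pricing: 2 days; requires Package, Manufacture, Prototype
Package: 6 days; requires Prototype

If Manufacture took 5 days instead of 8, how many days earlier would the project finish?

2

Critical path before the change: Prototype→Manufacture→Pricing = 5+8+2 = 15 giving 15 days.
Manufacture lies on that path, so at 5 days the path becomes 12 days.
New critical path: Prototype→Package→Pricing = 5+6+2 = 13 ⇒ 13 days.
Change in finish: 13 − 15 = -2 days.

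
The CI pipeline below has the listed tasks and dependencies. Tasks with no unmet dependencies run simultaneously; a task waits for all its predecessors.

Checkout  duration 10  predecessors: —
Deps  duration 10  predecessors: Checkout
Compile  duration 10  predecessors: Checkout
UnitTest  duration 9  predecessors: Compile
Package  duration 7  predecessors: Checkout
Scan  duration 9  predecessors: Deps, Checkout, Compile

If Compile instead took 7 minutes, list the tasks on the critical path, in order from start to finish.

Checkout, Deps, Scan

The binding path is Checkout→Compile→UnitTest = 10+10+9 = 29; finish at 29 minutes.
Compile lies on that path, so at 7 minutes the path becomes 26 minutes.
New critical path: Checkout→Deps→Scan = 10+10+9 = 29 ⇒ 29 minutes.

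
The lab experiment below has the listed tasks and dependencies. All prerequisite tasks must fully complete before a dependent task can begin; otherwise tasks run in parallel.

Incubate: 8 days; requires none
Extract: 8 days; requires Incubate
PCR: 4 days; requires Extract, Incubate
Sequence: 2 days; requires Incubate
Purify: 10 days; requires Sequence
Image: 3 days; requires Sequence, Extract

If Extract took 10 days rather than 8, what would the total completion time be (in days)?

22

Critical path before the change: Incubate→Extract→PCR = 8+8+4 = 20 giving 20 days.
Since Extract is critical, the +2 change carries straight to that chain (now 22 days).
The critical path is still Incubate→Extract→PCR; finish is now 22 days.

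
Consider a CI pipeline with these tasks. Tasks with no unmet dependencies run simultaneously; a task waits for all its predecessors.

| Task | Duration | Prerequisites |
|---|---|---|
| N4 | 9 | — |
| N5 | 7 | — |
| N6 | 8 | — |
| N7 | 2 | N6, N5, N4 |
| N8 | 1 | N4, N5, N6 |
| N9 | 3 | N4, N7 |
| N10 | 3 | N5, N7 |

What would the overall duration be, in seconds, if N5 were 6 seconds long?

As given, the longest chain is N4→N7→N9 = 9+2+3 = 14, so the finish is 14 seconds.
N5 is off the critical path — its longest chain is 12 seconds, giving 2 of slack.
That remains the longest chain; total 14 seconds.

14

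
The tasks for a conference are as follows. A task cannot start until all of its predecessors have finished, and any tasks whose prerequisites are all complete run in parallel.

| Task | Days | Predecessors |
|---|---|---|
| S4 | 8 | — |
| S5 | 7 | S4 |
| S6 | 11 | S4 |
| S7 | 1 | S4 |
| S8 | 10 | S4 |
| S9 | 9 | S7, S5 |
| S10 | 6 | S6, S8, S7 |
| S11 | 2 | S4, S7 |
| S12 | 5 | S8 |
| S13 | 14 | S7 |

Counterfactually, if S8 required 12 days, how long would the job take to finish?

26

As given, the longest chain is S4→S6→S10 = 8+11+6 = 25, so the finish is 25 days.
The longest path through S8 is only 24 days, so S8 has float 1.
New critical path: S4→S8→S10 = 8+12+6 = 26 ⇒ 26 days.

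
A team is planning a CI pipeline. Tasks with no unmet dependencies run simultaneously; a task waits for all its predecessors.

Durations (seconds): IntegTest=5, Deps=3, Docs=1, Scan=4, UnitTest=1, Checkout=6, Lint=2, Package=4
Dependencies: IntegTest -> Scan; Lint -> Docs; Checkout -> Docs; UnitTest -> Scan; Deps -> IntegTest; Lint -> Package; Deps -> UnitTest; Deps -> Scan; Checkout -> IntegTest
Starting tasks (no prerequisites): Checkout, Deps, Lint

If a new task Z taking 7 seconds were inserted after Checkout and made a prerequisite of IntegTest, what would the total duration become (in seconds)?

22

Originally the plan takes 15 seconds.
With Z inserted, IntegTest now waits for max(Deps, Checkout, Z).
New critical path: Checkout→Z→IntegTest→Scan = 6+7+5+4 = 22 ⇒ 22 seconds.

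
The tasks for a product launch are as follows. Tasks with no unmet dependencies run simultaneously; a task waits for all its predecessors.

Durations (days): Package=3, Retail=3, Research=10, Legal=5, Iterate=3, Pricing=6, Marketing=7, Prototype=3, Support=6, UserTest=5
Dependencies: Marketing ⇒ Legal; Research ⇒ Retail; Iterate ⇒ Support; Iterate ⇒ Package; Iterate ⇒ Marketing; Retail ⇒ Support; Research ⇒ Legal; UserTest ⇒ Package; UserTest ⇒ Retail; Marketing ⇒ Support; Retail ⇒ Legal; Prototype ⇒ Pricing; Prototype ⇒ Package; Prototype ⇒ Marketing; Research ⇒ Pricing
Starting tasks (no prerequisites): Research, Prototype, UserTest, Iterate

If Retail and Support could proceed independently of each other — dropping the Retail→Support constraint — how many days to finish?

Before: longest chain Research→Retail→Support = 10+3+6 = 19, finish 19.
Without Retail→Support, Support's earliest start moves from 13 to 10.
New critical path: Research→Retail→Legal = 10+3+5 = 18 ⇒ 18 days.

18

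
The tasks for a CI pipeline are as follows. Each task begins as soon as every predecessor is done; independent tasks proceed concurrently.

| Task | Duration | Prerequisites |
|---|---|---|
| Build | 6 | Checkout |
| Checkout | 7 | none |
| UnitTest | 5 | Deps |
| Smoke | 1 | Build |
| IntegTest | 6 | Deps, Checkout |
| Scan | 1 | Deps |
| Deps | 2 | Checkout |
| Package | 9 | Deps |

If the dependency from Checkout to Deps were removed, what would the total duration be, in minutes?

14

Original critical path: Checkout→Deps→Package = 7+2+9 = 18 ⇒ 18 minutes.
Without Checkout→Deps, Deps's earliest start moves from 7 to 0.
New critical path: Checkout→Build→Smoke = 7+6+1 = 14 ⇒ 14 minutes.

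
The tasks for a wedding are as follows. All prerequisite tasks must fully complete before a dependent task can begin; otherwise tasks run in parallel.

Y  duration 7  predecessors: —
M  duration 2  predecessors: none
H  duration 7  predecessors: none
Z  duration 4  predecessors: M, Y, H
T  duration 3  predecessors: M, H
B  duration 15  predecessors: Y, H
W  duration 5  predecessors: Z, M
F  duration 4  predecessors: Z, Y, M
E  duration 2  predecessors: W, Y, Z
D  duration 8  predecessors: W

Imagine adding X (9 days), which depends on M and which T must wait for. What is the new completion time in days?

Originally the plan takes 24 days.
With X inserted, T now waits for max(M, H, X).
New critical path: Y→Z→W→D = 7+4+5+8 = 24 ⇒ 24 days.

24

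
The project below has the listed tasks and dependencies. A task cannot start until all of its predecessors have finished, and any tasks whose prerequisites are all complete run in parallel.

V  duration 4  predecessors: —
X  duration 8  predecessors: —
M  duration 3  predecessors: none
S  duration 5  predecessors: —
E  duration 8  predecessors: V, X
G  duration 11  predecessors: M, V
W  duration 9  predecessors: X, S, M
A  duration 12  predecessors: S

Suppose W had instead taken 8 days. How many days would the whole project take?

The binding path is X→W = 8+9 = 17; finish at 17 days.
Since W is critical, the -1 change carries straight to that chain (now 16 days).
The binding chain switches to S→A = 5+12 = 17; finish 17 days.

17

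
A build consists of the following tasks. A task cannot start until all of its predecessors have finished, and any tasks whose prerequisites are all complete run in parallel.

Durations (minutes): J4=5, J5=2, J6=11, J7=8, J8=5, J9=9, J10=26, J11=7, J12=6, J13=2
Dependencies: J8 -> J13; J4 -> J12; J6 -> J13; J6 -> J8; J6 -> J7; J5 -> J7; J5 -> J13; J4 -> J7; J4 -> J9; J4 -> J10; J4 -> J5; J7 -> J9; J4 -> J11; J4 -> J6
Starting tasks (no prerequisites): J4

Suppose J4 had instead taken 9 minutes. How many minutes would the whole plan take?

37

Baseline: J4→J6→J7→J9 = 5+11+8+9 = 33 → 33 minutes.
J4 lies on that path, so at 9 minutes the path becomes 37 minutes.
The critical path is still J4→J6→J7→J9; finish is now 37 minutes.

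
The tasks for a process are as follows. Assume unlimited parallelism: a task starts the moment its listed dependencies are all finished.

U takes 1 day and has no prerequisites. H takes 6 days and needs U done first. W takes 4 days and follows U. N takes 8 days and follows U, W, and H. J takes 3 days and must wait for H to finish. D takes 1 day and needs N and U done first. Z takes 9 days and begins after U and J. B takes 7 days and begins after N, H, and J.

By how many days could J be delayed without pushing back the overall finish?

3

U→H→N→B = 1+6+8+7 = 22 sets the makespan at 22 days.
The longest chain containing J totals 19 days.
Slack of J = 10 − 7 = 3 days.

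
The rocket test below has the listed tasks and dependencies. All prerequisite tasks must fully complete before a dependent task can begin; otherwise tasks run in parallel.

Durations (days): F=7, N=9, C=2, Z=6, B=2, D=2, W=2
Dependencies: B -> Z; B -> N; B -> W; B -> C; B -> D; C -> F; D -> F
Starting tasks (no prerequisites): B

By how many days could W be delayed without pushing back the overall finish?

7

Critical path: B→N = 2+9 = 11, so the finish is 11 days.
W finishes as early as 4 and must finish by 11.
So W can slip 11 − 4 = 7 days.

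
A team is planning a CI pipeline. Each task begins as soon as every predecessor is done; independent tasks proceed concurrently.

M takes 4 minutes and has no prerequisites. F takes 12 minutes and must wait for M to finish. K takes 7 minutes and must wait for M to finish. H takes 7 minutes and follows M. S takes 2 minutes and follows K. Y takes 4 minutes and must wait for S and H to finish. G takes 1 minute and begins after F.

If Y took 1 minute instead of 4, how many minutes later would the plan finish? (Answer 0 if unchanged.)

0

As given, the longest chain is M→K→S→Y = 4+7+2+4 = 17, so the finish is 17 minutes.
Y is on the critical path; changing it to 1 makes that path 14 minutes.
New critical path: M→F→G = 4+12+1 = 17 ⇒ 17 minutes.
Change in finish: 17 − 17 = +0 minutes.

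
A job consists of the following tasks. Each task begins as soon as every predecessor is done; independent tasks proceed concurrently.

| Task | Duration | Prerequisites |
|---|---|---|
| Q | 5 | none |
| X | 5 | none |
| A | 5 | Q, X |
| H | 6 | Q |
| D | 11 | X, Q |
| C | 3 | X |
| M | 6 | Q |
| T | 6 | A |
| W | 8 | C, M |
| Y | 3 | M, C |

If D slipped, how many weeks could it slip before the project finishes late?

The longest chain is Q→M→W = 5+6+8 = 19; overall finish 19 weeks.
The longest chain containing D totals 16 weeks.
So D can slip 19 − 16 = 3 weeks.

3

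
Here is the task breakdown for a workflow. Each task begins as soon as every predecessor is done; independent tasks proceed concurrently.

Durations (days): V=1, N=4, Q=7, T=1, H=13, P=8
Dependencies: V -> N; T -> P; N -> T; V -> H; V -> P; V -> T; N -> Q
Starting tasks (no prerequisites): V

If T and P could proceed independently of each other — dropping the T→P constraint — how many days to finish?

14

With the dependency in place, V→N→T→P = 1+4+1+8 = 14 sets the finish at 14 days.
Without T→P, P's earliest start moves from 6 to 1.
New critical path: V→H = 1+13 = 14 ⇒ 14 days.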